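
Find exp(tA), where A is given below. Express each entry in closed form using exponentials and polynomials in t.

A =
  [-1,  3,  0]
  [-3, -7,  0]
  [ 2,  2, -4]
e^{tA} =
  [3*t*exp(-4*t) + exp(-4*t), 3*t*exp(-4*t), 0]
  [-3*t*exp(-4*t), -3*t*exp(-4*t) + exp(-4*t), 0]
  [2*t*exp(-4*t), 2*t*exp(-4*t), exp(-4*t)]

Strategy: write A = P · J · P⁻¹ where J is a Jordan canonical form, so e^{tA} = P · e^{tJ} · P⁻¹, and e^{tJ} can be computed block-by-block.

A has Jordan form
J =
  [-4,  1,  0]
  [ 0, -4,  0]
  [ 0,  0, -4]
(up to reordering of blocks).

Per-block formulas:
  For a 1×1 block at λ = -4: exp(t · [-4]) = [e^(-4t)].
  For a 2×2 Jordan block J_2(-4): exp(t · J_2(-4)) = e^(-4t)·(I + t·N), where N is the 2×2 nilpotent shift.

After assembling e^{tJ} and conjugating by P, we get:

e^{tA} =
  [3*t*exp(-4*t) + exp(-4*t), 3*t*exp(-4*t), 0]
  [-3*t*exp(-4*t), -3*t*exp(-4*t) + exp(-4*t), 0]
  [2*t*exp(-4*t), 2*t*exp(-4*t), exp(-4*t)]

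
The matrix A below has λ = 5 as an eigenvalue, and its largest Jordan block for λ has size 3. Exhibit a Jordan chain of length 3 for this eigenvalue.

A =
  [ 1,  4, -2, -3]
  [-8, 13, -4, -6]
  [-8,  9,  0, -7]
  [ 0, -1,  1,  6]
A Jordan chain for λ = 5 of length 3:
v_1 = (1, 2, 2, 0)ᵀ
v_2 = (4, 8, 9, -1)ᵀ
v_3 = (0, 1, 0, 0)ᵀ

Let N = A − (5)·I. We want v_3 with N^3 v_3 = 0 but N^2 v_3 ≠ 0; then v_{j-1} := N · v_j for j = 3, …, 2.

Pick v_3 = (0, 1, 0, 0)ᵀ.
Then v_2 = N · v_3 = (4, 8, 9, -1)ᵀ.
Then v_1 = N · v_2 = (1, 2, 2, 0)ᵀ.

Sanity check: (A − (5)·I) v_1 = (0, 0, 0, 0)ᵀ = 0. ✓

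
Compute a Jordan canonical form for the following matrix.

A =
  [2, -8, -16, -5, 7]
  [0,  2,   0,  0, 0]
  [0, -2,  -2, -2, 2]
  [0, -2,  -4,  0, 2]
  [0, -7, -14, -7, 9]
J_2(2) ⊕ J_1(2) ⊕ J_1(2) ⊕ J_1(3)

The characteristic polynomial is
  det(x·I − A) = x^5 - 11*x^4 + 48*x^3 - 104*x^2 + 112*x - 48 = (x - 3)*(x - 2)^4

Eigenvalues and multiplicities (the geometric multiplicity of λ is n − rank(A − λI), which equals the number of Jordan blocks for λ):
  λ = 2: algebraic multiplicity = 4, geometric multiplicity = 3
  λ = 3: algebraic multiplicity = 1, geometric multiplicity = 1

Determining the block sizes for each eigenvalue:
  λ = 2: 3 blocks summing to 4 forces exactly one block of size 2 and the rest size 1 → block sizes [2, 1, 1]
  λ = 3: one block (gm = 1), so the single block has size am = 1 → block sizes [1]

Assembling the blocks gives a Jordan form
J =
  [2, 1, 0, 0, 0]
  [0, 2, 0, 0, 0]
  [0, 0, 2, 0, 0]
  [0, 0, 0, 2, 0]
  [0, 0, 0, 0, 3]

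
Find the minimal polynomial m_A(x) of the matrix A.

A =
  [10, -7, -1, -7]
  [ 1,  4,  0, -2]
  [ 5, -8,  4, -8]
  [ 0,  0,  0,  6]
x^3 - 18*x^2 + 108*x - 216

The characteristic polynomial is χ_A(x) = (x - 6)^4, so the eigenvalues are known. The minimal polynomial is
  m_A(x) = Π_λ (x − λ)^{k_λ}
where k_λ is the size of the *largest* Jordan block for λ (equivalently, the smallest k with (A − λI)^k v = 0 for every generalised eigenvector v of λ).

  λ = 6: largest Jordan block has size 3, contributing (x − 6)^3

So m_A(x) = (x - 6)^3 = x^3 - 18*x^2 + 108*x - 216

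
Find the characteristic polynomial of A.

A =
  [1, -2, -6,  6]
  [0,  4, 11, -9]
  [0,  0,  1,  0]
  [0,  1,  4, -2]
x^4 - 4*x^3 + 6*x^2 - 4*x + 1

Expanding det(x·I − A) (e.g. by cofactor expansion or by noting that A is similar to its Jordan form J, which has the same characteristic polynomial as A) gives
  χ_A(x) = x^4 - 4*x^3 + 6*x^2 - 4*x + 1
which factors as (x - 1)^4. The eigenvalues (with algebraic multiplicities) are λ = 1 with multiplicity 4.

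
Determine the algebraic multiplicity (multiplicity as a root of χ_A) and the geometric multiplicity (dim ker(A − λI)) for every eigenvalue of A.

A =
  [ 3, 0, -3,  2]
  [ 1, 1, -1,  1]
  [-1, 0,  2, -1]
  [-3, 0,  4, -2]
λ = 1: alg = 4, geom = 2

Step 1 — factor the characteristic polynomial to read off the algebraic multiplicities:
  χ_A(x) = (x - 1)^4

Step 2 — compute geometric multiplicities via the rank-nullity identity g(λ) = n − rank(A − λI):
  rank(A − (1)·I) = 2, so dim ker(A − (1)·I) = n − 2 = 2

Summary:
  λ = 1: algebraic multiplicity = 4, geometric multiplicity = 2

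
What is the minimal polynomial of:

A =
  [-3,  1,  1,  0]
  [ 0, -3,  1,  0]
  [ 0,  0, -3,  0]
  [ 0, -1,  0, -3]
x^3 + 9*x^2 + 27*x + 27

The characteristic polynomial is χ_A(x) = (x + 3)^4, so the eigenvalues are known. The minimal polynomial is
  m_A(x) = Π_λ (x − λ)^{k_λ}
where k_λ is the size of the *largest* Jordan block for λ (equivalently, the smallest k with (A − λI)^k v = 0 for every generalised eigenvector v of λ).

  λ = -3: largest Jordan block has size 3, contributing (x + 3)^3

So m_A(x) = (x + 3)^3 = x^3 + 9*x^2 + 27*x + 27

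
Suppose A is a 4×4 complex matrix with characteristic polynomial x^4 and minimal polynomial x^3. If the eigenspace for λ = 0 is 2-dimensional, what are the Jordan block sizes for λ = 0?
Block sizes for λ = 0: [3, 1]

Step 1 — from the characteristic polynomial, algebraic multiplicity of λ = 0 is 4. From dim ker(A − (0)·I) = 2, there are exactly 2 Jordan blocks for λ = 0.
Step 2 — from the minimal polynomial, the factor (x − 0)^3 tells us the largest block for λ = 0 has size 3.
Step 3 — with total size 4, 2 blocks, and largest block 3, the block sizes (in nonincreasing order) are [3, 1].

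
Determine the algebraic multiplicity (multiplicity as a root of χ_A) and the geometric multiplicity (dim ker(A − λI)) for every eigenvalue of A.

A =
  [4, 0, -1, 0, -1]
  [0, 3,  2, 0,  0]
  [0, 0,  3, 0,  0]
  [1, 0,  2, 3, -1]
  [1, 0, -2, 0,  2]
λ = 3: alg = 5, geom = 3

Step 1 — factor the characteristic polynomial to read off the algebraic multiplicities:
  χ_A(x) = (x - 3)^5

Step 2 — compute geometric multiplicities via the rank-nullity identity g(λ) = n − rank(A − λI):
  rank(A − (3)·I) = 2, so dim ker(A − (3)·I) = n − 2 = 3

Summary:
  λ = 3: algebraic multiplicity = 5, geometric multiplicity = 3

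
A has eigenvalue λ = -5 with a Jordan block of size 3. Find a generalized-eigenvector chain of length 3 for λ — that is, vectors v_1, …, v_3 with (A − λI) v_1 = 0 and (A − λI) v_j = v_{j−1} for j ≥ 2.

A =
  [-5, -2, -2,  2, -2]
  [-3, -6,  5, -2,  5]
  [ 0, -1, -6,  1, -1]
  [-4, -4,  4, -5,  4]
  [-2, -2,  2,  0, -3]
A Jordan chain for λ = -5 of length 3:
v_1 = (2, 1, 1, 4, 2)ᵀ
v_2 = (0, -3, 0, -4, -2)ᵀ
v_3 = (1, 0, 0, 0, 0)ᵀ

Let N = A − (-5)·I. We want v_3 with N^3 v_3 = 0 but N^2 v_3 ≠ 0; then v_{j-1} := N · v_j for j = 3, …, 2.

Pick v_3 = (1, 0, 0, 0, 0)ᵀ.
Then v_2 = N · v_3 = (0, -3, 0, -4, -2)ᵀ.
Then v_1 = N · v_2 = (2, 1, 1, 4, 2)ᵀ.

Sanity check: (A − (-5)·I) v_1 = (0, 0, 0, 0, 0)ᵀ = 0. ✓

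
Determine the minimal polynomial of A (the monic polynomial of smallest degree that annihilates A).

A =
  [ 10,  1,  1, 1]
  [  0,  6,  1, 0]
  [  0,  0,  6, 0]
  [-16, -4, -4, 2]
x^3 - 18*x^2 + 108*x - 216

The characteristic polynomial is χ_A(x) = (x - 6)^4, so the eigenvalues are known. The minimal polynomial is
  m_A(x) = Π_λ (x − λ)^{k_λ}
where k_λ is the size of the *largest* Jordan block for λ (equivalently, the smallest k with (A − λI)^k v = 0 for every generalised eigenvector v of λ).

  λ = 6: largest Jordan block has size 3, contributing (x − 6)^3

So m_A(x) = (x - 6)^3 = x^3 - 18*x^2 + 108*x - 216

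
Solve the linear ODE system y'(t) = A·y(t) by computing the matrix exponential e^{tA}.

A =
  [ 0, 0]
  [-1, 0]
e^{tA} =
  [1, 0]
  [-t, 1]

Strategy: write A = P · J · P⁻¹ where J is a Jordan canonical form, so e^{tA} = P · e^{tJ} · P⁻¹, and e^{tJ} can be computed block-by-block.

A has Jordan form
J =
  [0, 1]
  [0, 0]
(up to reordering of blocks).

Per-block formulas:
  For a 2×2 Jordan block J_2(0): exp(t · J_2(0)) = e^(0t)·(I + t·N), where N is the 2×2 nilpotent shift.

After assembling e^{tJ} and conjugating by P, we get:

e^{tA} =
  [1, 0]
  [-t, 1]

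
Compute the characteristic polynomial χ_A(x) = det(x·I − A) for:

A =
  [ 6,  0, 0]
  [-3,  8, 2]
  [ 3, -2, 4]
x^3 - 18*x^2 + 108*x - 216

Expanding det(x·I − A) (e.g. by cofactor expansion or by noting that A is similar to its Jordan form J, which has the same characteristic polynomial as A) gives
  χ_A(x) = x^3 - 18*x^2 + 108*x - 216
which factors as (x - 6)^3. The eigenvalues (with algebraic multiplicities) are λ = 6 with multiplicity 3.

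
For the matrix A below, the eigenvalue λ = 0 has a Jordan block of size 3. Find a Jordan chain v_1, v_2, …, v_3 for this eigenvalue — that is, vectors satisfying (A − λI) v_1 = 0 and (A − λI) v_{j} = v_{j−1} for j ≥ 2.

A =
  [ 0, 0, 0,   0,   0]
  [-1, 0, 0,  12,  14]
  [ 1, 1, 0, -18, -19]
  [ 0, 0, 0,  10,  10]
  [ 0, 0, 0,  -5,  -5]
A Jordan chain for λ = 0 of length 3:
v_1 = (0, 0, -1, 0, 0)ᵀ
v_2 = (0, -1, 1, 0, 0)ᵀ
v_3 = (1, 0, 0, 0, 0)ᵀ

Let N = A − (0)·I. We want v_3 with N^3 v_3 = 0 but N^2 v_3 ≠ 0; then v_{j-1} := N · v_j for j = 3, …, 2.

Pick v_3 = (1, 0, 0, 0, 0)ᵀ.
Then v_2 = N · v_3 = (0, -1, 1, 0, 0)ᵀ.
Then v_1 = N · v_2 = (0, 0, -1, 0, 0)ᵀ.

Sanity check: (A − (0)·I) v_1 = (0, 0, 0, 0, 0)ᵀ = 0. ✓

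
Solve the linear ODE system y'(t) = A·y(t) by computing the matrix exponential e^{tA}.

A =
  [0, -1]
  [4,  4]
e^{tA} =
  [-2*t*exp(2*t) + exp(2*t), -t*exp(2*t)]
  [4*t*exp(2*t), 2*t*exp(2*t) + exp(2*t)]

Strategy: write A = P · J · P⁻¹ where J is a Jordan canonical form, so e^{tA} = P · e^{tJ} · P⁻¹, and e^{tJ} can be computed block-by-block.

A has Jordan form
J =
  [2, 1]
  [0, 2]
(up to reordering of blocks).

Per-block formulas:
  For a 2×2 Jordan block J_2(2): exp(t · J_2(2)) = e^(2t)·(I + t·N), where N is the 2×2 nilpotent shift.

After assembling e^{tJ} and conjugating by P, we get:

e^{tA} =
  [-2*t*exp(2*t) + exp(2*t), -t*exp(2*t)]
  [4*t*exp(2*t), 2*t*exp(2*t) + exp(2*t)]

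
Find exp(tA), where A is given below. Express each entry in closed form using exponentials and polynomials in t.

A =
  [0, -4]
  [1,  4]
e^{tA} =
  [-2*t*exp(2*t) + exp(2*t), -4*t*exp(2*t)]
  [t*exp(2*t), 2*t*exp(2*t) + exp(2*t)]

Strategy: write A = P · J · P⁻¹ where J is a Jordan canonical form, so e^{tA} = P · e^{tJ} · P⁻¹, and e^{tJ} can be computed block-by-block.

A has Jordan form
J =
  [2, 1]
  [0, 2]
(up to reordering of blocks).

Per-block formulas:
  For a 2×2 Jordan block J_2(2): exp(t · J_2(2)) = e^(2t)·(I + t·N), where N is the 2×2 nilpotent shift.

After assembling e^{tJ} and conjugating by P, we get:

e^{tA} =
  [-2*t*exp(2*t) + exp(2*t), -4*t*exp(2*t)]
  [t*exp(2*t), 2*t*exp(2*t) + exp(2*t)]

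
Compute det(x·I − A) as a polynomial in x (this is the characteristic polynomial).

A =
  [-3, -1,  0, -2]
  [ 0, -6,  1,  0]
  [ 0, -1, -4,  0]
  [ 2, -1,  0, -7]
x^4 + 20*x^3 + 150*x^2 + 500*x + 625

Expanding det(x·I − A) (e.g. by cofactor expansion or by noting that A is similar to its Jordan form J, which has the same characteristic polynomial as A) gives
  χ_A(x) = x^4 + 20*x^3 + 150*x^2 + 500*x + 625
which factors as (x + 5)^4. The eigenvalues (with algebraic multiplicities) are λ = -5 with multiplicity 4.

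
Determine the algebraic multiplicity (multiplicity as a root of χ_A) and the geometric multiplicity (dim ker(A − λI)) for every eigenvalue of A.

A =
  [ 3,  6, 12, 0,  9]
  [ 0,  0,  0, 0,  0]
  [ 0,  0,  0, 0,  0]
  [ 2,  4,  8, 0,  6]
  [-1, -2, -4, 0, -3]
λ = 0: alg = 5, geom = 4

Step 1 — factor the characteristic polynomial to read off the algebraic multiplicities:
  χ_A(x) = x^5

Step 2 — compute geometric multiplicities via the rank-nullity identity g(λ) = n − rank(A − λI):
  rank(A − (0)·I) = 1, so dim ker(A − (0)·I) = n − 1 = 4

Summary:
  λ = 0: algebraic multiplicity = 5, geometric multiplicity = 4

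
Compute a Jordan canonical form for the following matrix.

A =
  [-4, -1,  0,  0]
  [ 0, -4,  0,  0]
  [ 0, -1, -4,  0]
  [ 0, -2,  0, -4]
J_2(-4) ⊕ J_1(-4) ⊕ J_1(-4)

The characteristic polynomial is
  det(x·I − A) = x^4 + 16*x^3 + 96*x^2 + 256*x + 256 = (x + 4)^4

Eigenvalues and multiplicities (the geometric multiplicity of λ is n − rank(A − λI), which equals the number of Jordan blocks for λ):
  λ = -4: algebraic multiplicity = 4, geometric multiplicity = 3

Determining the block sizes for each eigenvalue:
  λ = -4: 3 blocks summing to 4 forces exactly one block of size 2 and the rest size 1 → block sizes [2, 1, 1]

Assembling the blocks gives a Jordan form
J =
  [-4,  1,  0,  0]
  [ 0, -4,  0,  0]
  [ 0,  0, -4,  0]
  [ 0,  0,  0, -4]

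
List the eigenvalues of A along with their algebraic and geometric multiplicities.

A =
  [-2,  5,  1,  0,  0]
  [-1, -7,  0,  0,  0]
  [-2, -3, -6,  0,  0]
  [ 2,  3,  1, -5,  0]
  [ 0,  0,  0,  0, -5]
λ = -5: alg = 5, geom = 3

Step 1 — factor the characteristic polynomial to read off the algebraic multiplicities:
  χ_A(x) = (x + 5)^5

Step 2 — compute geometric multiplicities via the rank-nullity identity g(λ) = n − rank(A − λI):
  rank(A − (-5)·I) = 2, so dim ker(A − (-5)·I) = n − 2 = 3

Summary:
  λ = -5: algebraic multiplicity = 5, geometric multiplicity = 3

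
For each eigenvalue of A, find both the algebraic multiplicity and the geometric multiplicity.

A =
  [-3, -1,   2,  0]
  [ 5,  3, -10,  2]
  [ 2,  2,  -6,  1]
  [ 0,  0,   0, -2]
λ = -2: alg = 4, geom = 2

Step 1 — factor the characteristic polynomial to read off the algebraic multiplicities:
  χ_A(x) = (x + 2)^4

Step 2 — compute geometric multiplicities via the rank-nullity identity g(λ) = n − rank(A − λI):
  rank(A − (-2)·I) = 2, so dim ker(A − (-2)·I) = n − 2 = 2

Summary:
  λ = -2: algebraic multiplicity = 4, geometric multiplicity = 2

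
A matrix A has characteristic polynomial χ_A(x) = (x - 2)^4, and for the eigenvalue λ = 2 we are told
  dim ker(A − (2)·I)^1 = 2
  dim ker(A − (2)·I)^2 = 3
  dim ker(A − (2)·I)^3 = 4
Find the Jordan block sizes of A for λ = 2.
Block sizes for λ = 2: [3, 1]

From the dimensions of kernels of powers, the number of Jordan blocks of size at least j is d_j − d_{j−1} where d_j = dim ker(N^j) (with d_0 = 0). Computing the differences gives [2, 1, 1].
The number of blocks of size exactly k is (#blocks of size ≥ k) − (#blocks of size ≥ k + 1), so the partition is: 1 block(s) of size 1, 1 block(s) of size 3.
In nonincreasing order the block sizes are [3, 1].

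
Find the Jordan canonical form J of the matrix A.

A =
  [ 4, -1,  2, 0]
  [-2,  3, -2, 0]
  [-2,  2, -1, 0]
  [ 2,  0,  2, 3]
J_1(1) ⊕ J_1(2) ⊕ J_1(3) ⊕ J_1(3)

The characteristic polynomial is
  det(x·I − A) = x^4 - 9*x^3 + 29*x^2 - 39*x + 18 = (x - 3)^2*(x - 2)*(x - 1)

Eigenvalues and multiplicities (the geometric multiplicity of λ is n − rank(A − λI), which equals the number of Jordan blocks for λ):
  λ = 1: algebraic multiplicity = 1, geometric multiplicity = 1
  λ = 2: algebraic multiplicity = 1, geometric multiplicity = 1
  λ = 3: algebraic multiplicity = 2, geometric multiplicity = 2

Determining the block sizes for each eigenvalue:
  λ = 1: one block (gm = 1), so the single block has size am = 1 → block sizes [1]
  λ = 2: one block (gm = 1), so the single block has size am = 1 → block sizes [1]
  λ = 3: gm = am = 2, so every block has size 1 → block sizes [1, 1]

Assembling the blocks gives a Jordan form
J =
  [1, 0, 0, 0]
  [0, 2, 0, 0]
  [0, 0, 3, 0]
  [0, 0, 0, 3]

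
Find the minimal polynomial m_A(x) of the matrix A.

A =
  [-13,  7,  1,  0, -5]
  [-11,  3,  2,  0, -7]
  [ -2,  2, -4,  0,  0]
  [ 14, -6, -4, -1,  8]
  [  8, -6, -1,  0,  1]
x^4 + 13*x^3 + 60*x^2 + 112*x + 64

The characteristic polynomial is χ_A(x) = (x + 1)^2*(x + 4)^3, so the eigenvalues are known. The minimal polynomial is
  m_A(x) = Π_λ (x − λ)^{k_λ}
where k_λ is the size of the *largest* Jordan block for λ (equivalently, the smallest k with (A − λI)^k v = 0 for every generalised eigenvector v of λ).

  λ = -4: largest Jordan block has size 3, contributing (x + 4)^3
  λ = -1: largest Jordan block has size 1, contributing (x + 1)

So m_A(x) = (x + 1)*(x + 4)^3 = x^4 + 13*x^3 + 60*x^2 + 112*x + 64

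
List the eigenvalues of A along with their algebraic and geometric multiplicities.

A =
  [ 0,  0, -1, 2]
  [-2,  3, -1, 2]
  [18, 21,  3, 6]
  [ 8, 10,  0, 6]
λ = 2: alg = 3, geom = 1; λ = 6: alg = 1, geom = 1

Step 1 — factor the characteristic polynomial to read off the algebraic multiplicities:
  χ_A(x) = (x - 6)*(x - 2)^3

Step 2 — compute geometric multiplicities via the rank-nullity identity g(λ) = n − rank(A − λI):
  rank(A − (2)·I) = 3, so dim ker(A − (2)·I) = n − 3 = 1
  rank(A − (6)·I) = 3, so dim ker(A − (6)·I) = n − 3 = 1

Summary:
  λ = 2: algebraic multiplicity = 3, geometric multiplicity = 1
  λ = 6: algebraic multiplicity = 1, geometric multiplicity = 1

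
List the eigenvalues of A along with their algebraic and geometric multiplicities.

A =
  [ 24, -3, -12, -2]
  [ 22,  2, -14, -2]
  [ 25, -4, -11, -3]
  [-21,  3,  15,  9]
λ = 6: alg = 4, geom = 2

Step 1 — factor the characteristic polynomial to read off the algebraic multiplicities:
  χ_A(x) = (x - 6)^4

Step 2 — compute geometric multiplicities via the rank-nullity identity g(λ) = n − rank(A − λI):
  rank(A − (6)·I) = 2, so dim ker(A − (6)·I) = n − 2 = 2

Summary:
  λ = 6: algebraic multiplicity = 4, geometric multiplicity = 2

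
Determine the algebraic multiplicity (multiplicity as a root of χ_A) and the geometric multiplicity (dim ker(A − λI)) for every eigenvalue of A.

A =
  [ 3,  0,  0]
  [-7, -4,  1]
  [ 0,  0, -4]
λ = -4: alg = 2, geom = 1; λ = 3: alg = 1, geom = 1

Step 1 — factor the characteristic polynomial to read off the algebraic multiplicities:
  χ_A(x) = (x - 3)*(x + 4)^2

Step 2 — compute geometric multiplicities via the rank-nullity identity g(λ) = n − rank(A − λI):
  rank(A − (-4)·I) = 2, so dim ker(A − (-4)·I) = n − 2 = 1
  rank(A − (3)·I) = 2, so dim ker(A − (3)·I) = n − 2 = 1

Summary:
  λ = -4: algebraic multiplicity = 2, geometric multiplicity = 1
  λ = 3: algebraic multiplicity = 1, geometric multiplicity = 1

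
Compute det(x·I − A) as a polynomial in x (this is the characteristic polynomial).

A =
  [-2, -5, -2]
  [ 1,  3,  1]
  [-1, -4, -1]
x^3

Expanding det(x·I − A) (e.g. by cofactor expansion or by noting that A is similar to its Jordan form J, which has the same characteristic polynomial as A) gives
  χ_A(x) = x^3
which factors as x^3. The eigenvalues (with algebraic multiplicities) are λ = 0 with multiplicity 3.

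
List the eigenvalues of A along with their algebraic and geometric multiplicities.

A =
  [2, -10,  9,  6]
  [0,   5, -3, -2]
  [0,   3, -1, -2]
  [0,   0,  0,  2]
λ = 2: alg = 4, geom = 2

Step 1 — factor the characteristic polynomial to read off the algebraic multiplicities:
  χ_A(x) = (x - 2)^4

Step 2 — compute geometric multiplicities via the rank-nullity identity g(λ) = n − rank(A − λI):
  rank(A − (2)·I) = 2, so dim ker(A − (2)·I) = n − 2 = 2

Summary:
  λ = 2: algebraic multiplicity = 4, geometric multiplicity = 2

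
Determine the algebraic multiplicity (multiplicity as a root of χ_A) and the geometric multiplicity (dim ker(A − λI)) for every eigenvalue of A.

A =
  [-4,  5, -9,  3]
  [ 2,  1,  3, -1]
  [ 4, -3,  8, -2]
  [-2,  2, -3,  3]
λ = 2: alg = 4, geom = 2

Step 1 — factor the characteristic polynomial to read off the algebraic multiplicities:
  χ_A(x) = (x - 2)^4

Step 2 — compute geometric multiplicities via the rank-nullity identity g(λ) = n − rank(A − λI):
  rank(A − (2)·I) = 2, so dim ker(A − (2)·I) = n − 2 = 2

Summary:
  λ = 2: algebraic multiplicity = 4, geometric multiplicity = 2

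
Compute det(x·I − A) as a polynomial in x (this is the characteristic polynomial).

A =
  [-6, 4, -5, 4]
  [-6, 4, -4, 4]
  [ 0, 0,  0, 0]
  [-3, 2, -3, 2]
x^4

Expanding det(x·I − A) (e.g. by cofactor expansion or by noting that A is similar to its Jordan form J, which has the same characteristic polynomial as A) gives
  χ_A(x) = x^4
which factors as x^4. The eigenvalues (with algebraic multiplicities) are λ = 0 with multiplicity 4.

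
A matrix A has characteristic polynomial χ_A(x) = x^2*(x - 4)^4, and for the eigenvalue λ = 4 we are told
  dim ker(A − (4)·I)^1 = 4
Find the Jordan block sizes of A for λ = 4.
Block sizes for λ = 4: [1, 1, 1, 1]

From the dimensions of kernels of powers, the number of Jordan blocks of size at least j is d_j − d_{j−1} where d_j = dim ker(N^j) (with d_0 = 0). Computing the differences gives [4].
The number of blocks of size exactly k is (#blocks of size ≥ k) − (#blocks of size ≥ k + 1), so the partition is: 4 block(s) of size 1.
In nonincreasing order the block sizes are [1, 1, 1, 1].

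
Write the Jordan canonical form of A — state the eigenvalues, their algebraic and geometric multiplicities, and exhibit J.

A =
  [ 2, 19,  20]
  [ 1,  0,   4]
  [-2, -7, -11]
J_3(-3)

The characteristic polynomial is
  det(x·I − A) = x^3 + 9*x^2 + 27*x + 27 = (x + 3)^3

Eigenvalues and multiplicities (the geometric multiplicity of λ is n − rank(A − λI), which equals the number of Jordan blocks for λ):
  λ = -3: algebraic multiplicity = 3, geometric multiplicity = 1

Determining the block sizes for each eigenvalue:
  λ = -3: one block (gm = 1), so the single block has size am = 3 → block sizes [3]

Assembling the blocks gives a Jordan form
J =
  [-3,  1,  0]
  [ 0, -3,  1]
  [ 0,  0, -3]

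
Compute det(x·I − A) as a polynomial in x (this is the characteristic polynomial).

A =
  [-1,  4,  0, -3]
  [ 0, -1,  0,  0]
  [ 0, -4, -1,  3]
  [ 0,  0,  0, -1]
x^4 + 4*x^3 + 6*x^2 + 4*x + 1

Expanding det(x·I − A) (e.g. by cofactor expansion or by noting that A is similar to its Jordan form J, which has the same characteristic polynomial as A) gives
  χ_A(x) = x^4 + 4*x^3 + 6*x^2 + 4*x + 1
which factors as (x + 1)^4. The eigenvalues (with algebraic multiplicities) are λ = -1 with multiplicity 4.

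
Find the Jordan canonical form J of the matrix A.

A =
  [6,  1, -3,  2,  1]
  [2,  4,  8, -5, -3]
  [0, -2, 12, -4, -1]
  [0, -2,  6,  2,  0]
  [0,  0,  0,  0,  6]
J_3(6) ⊕ J_2(6)

The characteristic polynomial is
  det(x·I − A) = x^5 - 30*x^4 + 360*x^3 - 2160*x^2 + 6480*x - 7776 = (x - 6)^5

Eigenvalues and multiplicities (the geometric multiplicity of λ is n − rank(A − λI), which equals the number of Jordan blocks for λ):
  λ = 6: algebraic multiplicity = 5, geometric multiplicity = 2

Determining the block sizes for each eigenvalue:
  λ = 6: with am = 5 and gm = 2, the partition is not yet determined (e.g. several partitions of 5 into 2 parts exist). Let N = A − (6)·I. Computing rank(N^1) = 3, rank(N^2) = 1, rank(N^3) = 0; the number of blocks of size ≥ j is rank(N^{j−1}) − rank(N^j), giving [2, 2, 1]. So we have 1 block(s) of size 3, 1 block(s) of size 2 → block sizes [3, 2]

Assembling the blocks gives a Jordan form
J =
  [6, 1, 0, 0, 0]
  [0, 6, 1, 0, 0]
  [0, 0, 6, 0, 0]
  [0, 0, 0, 6, 1]
  [0, 0, 0, 0, 6]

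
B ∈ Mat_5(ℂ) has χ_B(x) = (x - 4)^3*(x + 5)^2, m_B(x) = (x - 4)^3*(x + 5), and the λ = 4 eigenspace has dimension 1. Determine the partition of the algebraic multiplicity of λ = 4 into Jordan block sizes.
Block sizes for λ = 4: [3]

Step 1 — from the characteristic polynomial, algebraic multiplicity of λ = 4 is 3. From dim ker(B − (4)·I) = 1, there are exactly 1 Jordan blocks for λ = 4.
Step 2 — from the minimal polynomial, the factor (x − 4)^3 tells us the largest block for λ = 4 has size 3.
Step 3 — with total size 3, 1 blocks, and largest block 3, the block sizes (in nonincreasing order) are [3].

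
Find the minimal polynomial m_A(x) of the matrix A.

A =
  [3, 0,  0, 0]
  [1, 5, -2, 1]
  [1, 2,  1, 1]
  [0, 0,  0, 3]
x^2 - 6*x + 9

The characteristic polynomial is χ_A(x) = (x - 3)^4, so the eigenvalues are known. The minimal polynomial is
  m_A(x) = Π_λ (x − λ)^{k_λ}
where k_λ is the size of the *largest* Jordan block for λ (equivalently, the smallest k with (A − λI)^k v = 0 for every generalised eigenvector v of λ).

  λ = 3: largest Jordan block has size 2, contributing (x − 3)^2

So m_A(x) = (x - 3)^2 = x^2 - 6*x + 9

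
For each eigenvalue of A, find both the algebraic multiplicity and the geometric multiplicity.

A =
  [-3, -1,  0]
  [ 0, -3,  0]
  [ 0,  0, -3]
λ = -3: alg = 3, geom = 2

Step 1 — factor the characteristic polynomial to read off the algebraic multiplicities:
  χ_A(x) = (x + 3)^3

Step 2 — compute geometric multiplicities via the rank-nullity identity g(λ) = n − rank(A − λI):
  rank(A − (-3)·I) = 1, so dim ker(A − (-3)·I) = n − 1 = 2

Summary:
  λ = -3: algebraic multiplicity = 3, geometric multiplicity = 2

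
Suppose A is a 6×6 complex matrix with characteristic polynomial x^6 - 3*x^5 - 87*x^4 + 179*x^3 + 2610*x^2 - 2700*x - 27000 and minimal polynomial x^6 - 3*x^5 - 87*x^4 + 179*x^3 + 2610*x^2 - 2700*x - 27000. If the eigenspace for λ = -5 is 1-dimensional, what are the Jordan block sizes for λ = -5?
Block sizes for λ = -5: [3]

Step 1 — from the characteristic polynomial, algebraic multiplicity of λ = -5 is 3. From dim ker(A − (-5)·I) = 1, there are exactly 1 Jordan blocks for λ = -5.
Step 2 — from the minimal polynomial, the factor (x + 5)^3 tells us the largest block for λ = -5 has size 3.
Step 3 — with total size 3, 1 blocks, and largest block 3, the block sizes (in nonincreasing order) are [3].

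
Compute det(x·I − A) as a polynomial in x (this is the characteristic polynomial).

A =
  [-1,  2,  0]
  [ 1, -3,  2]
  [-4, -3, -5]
x^3 + 9*x^2 + 27*x + 27

Expanding det(x·I − A) (e.g. by cofactor expansion or by noting that A is similar to its Jordan form J, which has the same characteristic polynomial as A) gives
  χ_A(x) = x^3 + 9*x^2 + 27*x + 27
which factors as (x + 3)^3. The eigenvalues (with algebraic multiplicities) are λ = -3 with multiplicity 3.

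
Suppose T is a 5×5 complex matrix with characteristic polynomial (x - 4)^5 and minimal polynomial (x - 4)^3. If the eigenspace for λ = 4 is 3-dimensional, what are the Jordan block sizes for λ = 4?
Block sizes for λ = 4: [3, 1, 1]

Step 1 — from the characteristic polynomial, algebraic multiplicity of λ = 4 is 5. From dim ker(T − (4)·I) = 3, there are exactly 3 Jordan blocks for λ = 4.
Step 2 — from the minimal polynomial, the factor (x − 4)^3 tells us the largest block for λ = 4 has size 3.
Step 3 — with total size 5, 3 blocks, and largest block 3, the block sizes (in nonincreasing order) are [3, 1, 1].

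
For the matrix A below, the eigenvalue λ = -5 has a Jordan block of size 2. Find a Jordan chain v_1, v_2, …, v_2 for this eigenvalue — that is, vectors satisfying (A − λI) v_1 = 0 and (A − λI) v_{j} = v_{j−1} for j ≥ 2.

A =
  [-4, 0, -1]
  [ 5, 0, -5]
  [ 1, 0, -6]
A Jordan chain for λ = -5 of length 2:
v_1 = (1, 0, 1)ᵀ
v_2 = (1, -1, 0)ᵀ

Let N = A − (-5)·I. We want v_2 with N^2 v_2 = 0 but N^1 v_2 ≠ 0; then v_{j-1} := N · v_j for j = 2, …, 2.

Pick v_2 = (1, -1, 0)ᵀ.
Then v_1 = N · v_2 = (1, 0, 1)ᵀ.

Sanity check: (A − (-5)·I) v_1 = (0, 0, 0)ᵀ = 0. ✓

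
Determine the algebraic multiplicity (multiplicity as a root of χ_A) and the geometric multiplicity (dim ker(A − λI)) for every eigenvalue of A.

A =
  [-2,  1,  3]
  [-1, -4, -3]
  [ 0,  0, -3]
λ = -3: alg = 3, geom = 2

Step 1 — factor the characteristic polynomial to read off the algebraic multiplicities:
  χ_A(x) = (x + 3)^3

Step 2 — compute geometric multiplicities via the rank-nullity identity g(λ) = n − rank(A − λI):
  rank(A − (-3)·I) = 1, so dim ker(A − (-3)·I) = n − 1 = 2

Summary:
  λ = -3: algebraic multiplicity = 3, geometric multiplicity = 2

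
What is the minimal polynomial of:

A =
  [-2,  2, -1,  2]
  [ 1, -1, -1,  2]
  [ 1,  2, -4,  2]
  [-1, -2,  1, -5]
x^2 + 6*x + 9

The characteristic polynomial is χ_A(x) = (x + 3)^4, so the eigenvalues are known. The minimal polynomial is
  m_A(x) = Π_λ (x − λ)^{k_λ}
where k_λ is the size of the *largest* Jordan block for λ (equivalently, the smallest k with (A − λI)^k v = 0 for every generalised eigenvector v of λ).

  λ = -3: largest Jordan block has size 2, contributing (x + 3)^2

So m_A(x) = (x + 3)^2 = x^2 + 6*x + 9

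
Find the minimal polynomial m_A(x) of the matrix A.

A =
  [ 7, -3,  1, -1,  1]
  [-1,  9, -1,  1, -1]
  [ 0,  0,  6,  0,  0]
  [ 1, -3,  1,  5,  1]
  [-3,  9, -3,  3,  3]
x^2 - 12*x + 36

The characteristic polynomial is χ_A(x) = (x - 6)^5, so the eigenvalues are known. The minimal polynomial is
  m_A(x) = Π_λ (x − λ)^{k_λ}
where k_λ is the size of the *largest* Jordan block for λ (equivalently, the smallest k with (A − λI)^k v = 0 for every generalised eigenvector v of λ).

  λ = 6: largest Jordan block has size 2, contributing (x − 6)^2

So m_A(x) = (x - 6)^2 = x^2 - 12*x + 36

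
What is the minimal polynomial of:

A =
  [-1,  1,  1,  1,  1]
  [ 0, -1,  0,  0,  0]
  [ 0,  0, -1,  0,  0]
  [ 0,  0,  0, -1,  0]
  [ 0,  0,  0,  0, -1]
x^2 + 2*x + 1

The characteristic polynomial is χ_A(x) = (x + 1)^5, so the eigenvalues are known. The minimal polynomial is
  m_A(x) = Π_λ (x − λ)^{k_λ}
where k_λ is the size of the *largest* Jordan block for λ (equivalently, the smallest k with (A − λI)^k v = 0 for every generalised eigenvector v of λ).

  λ = -1: largest Jordan block has size 2, contributing (x + 1)^2

So m_A(x) = (x + 1)^2 = x^2 + 2*x + 1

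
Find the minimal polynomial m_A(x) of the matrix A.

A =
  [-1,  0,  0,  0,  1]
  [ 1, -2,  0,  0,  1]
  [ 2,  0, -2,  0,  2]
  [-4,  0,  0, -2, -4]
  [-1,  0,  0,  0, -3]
x^2 + 4*x + 4

The characteristic polynomial is χ_A(x) = (x + 2)^5, so the eigenvalues are known. The minimal polynomial is
  m_A(x) = Π_λ (x − λ)^{k_λ}
where k_λ is the size of the *largest* Jordan block for λ (equivalently, the smallest k with (A − λI)^k v = 0 for every generalised eigenvector v of λ).

  λ = -2: largest Jordan block has size 2, contributing (x + 2)^2

So m_A(x) = (x + 2)^2 = x^2 + 4*x + 4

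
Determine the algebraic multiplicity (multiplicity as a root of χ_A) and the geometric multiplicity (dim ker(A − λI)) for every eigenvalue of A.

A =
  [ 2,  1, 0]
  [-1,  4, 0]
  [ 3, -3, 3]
λ = 3: alg = 3, geom = 2

Step 1 — factor the characteristic polynomial to read off the algebraic multiplicities:
  χ_A(x) = (x - 3)^3

Step 2 — compute geometric multiplicities via the rank-nullity identity g(λ) = n − rank(A − λI):
  rank(A − (3)·I) = 1, so dim ker(A − (3)·I) = n − 1 = 2

Summary:
  λ = 3: algebraic multiplicity = 3, geometric multiplicity = 2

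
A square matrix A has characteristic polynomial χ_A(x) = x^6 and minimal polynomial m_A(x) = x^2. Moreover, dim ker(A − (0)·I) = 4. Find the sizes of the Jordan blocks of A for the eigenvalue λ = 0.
Block sizes for λ = 0: [2, 2, 1, 1]

Step 1 — from the characteristic polynomial, algebraic multiplicity of λ = 0 is 6. From dim ker(A − (0)·I) = 4, there are exactly 4 Jordan blocks for λ = 0.
Step 2 — from the minimal polynomial, the factor (x − 0)^2 tells us the largest block for λ = 0 has size 2.
Step 3 — with total size 6, 4 blocks, and largest block 2, the block sizes (in nonincreasing order) are [2, 2, 1, 1].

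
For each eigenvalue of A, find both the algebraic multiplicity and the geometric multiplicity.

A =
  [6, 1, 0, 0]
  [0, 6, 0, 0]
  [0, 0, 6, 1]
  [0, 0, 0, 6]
λ = 6: alg = 4, geom = 2

Step 1 — factor the characteristic polynomial to read off the algebraic multiplicities:
  χ_A(x) = (x - 6)^4

Step 2 — compute geometric multiplicities via the rank-nullity identity g(λ) = n − rank(A − λI):
  rank(A − (6)·I) = 2, so dim ker(A − (6)·I) = n − 2 = 2

Summary:
  λ = 6: algebraic multiplicity = 4, geometric multiplicity = 2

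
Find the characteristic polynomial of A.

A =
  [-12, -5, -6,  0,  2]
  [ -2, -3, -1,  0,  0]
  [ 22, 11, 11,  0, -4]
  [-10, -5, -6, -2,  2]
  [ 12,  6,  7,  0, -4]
x^5 + 10*x^4 + 40*x^3 + 80*x^2 + 80*x + 32

Expanding det(x·I − A) (e.g. by cofactor expansion or by noting that A is similar to its Jordan form J, which has the same characteristic polynomial as A) gives
  χ_A(x) = x^5 + 10*x^4 + 40*x^3 + 80*x^2 + 80*x + 32
which factors as (x + 2)^5. The eigenvalues (with algebraic multiplicities) are λ = -2 with multiplicity 5.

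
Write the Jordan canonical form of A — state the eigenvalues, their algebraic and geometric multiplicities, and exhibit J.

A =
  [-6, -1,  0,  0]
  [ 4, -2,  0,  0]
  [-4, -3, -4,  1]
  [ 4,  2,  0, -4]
J_2(-4) ⊕ J_2(-4)

The characteristic polynomial is
  det(x·I − A) = x^4 + 16*x^3 + 96*x^2 + 256*x + 256 = (x + 4)^4

Eigenvalues and multiplicities (the geometric multiplicity of λ is n − rank(A − λI), which equals the number of Jordan blocks for λ):
  λ = -4: algebraic multiplicity = 4, geometric multiplicity = 2

Determining the block sizes for each eigenvalue:
  λ = -4: with am = 4 and gm = 2, the partition is not yet determined (e.g. several partitions of 4 into 2 parts exist). Let N = A − (-4)·I. Computing rank(N^1) = 2, rank(N^2) = 0; the number of blocks of size ≥ j is rank(N^{j−1}) − rank(N^j), giving [2, 2]. So we have 2 block(s) of size 2 → block sizes [2, 2]

Assembling the blocks gives a Jordan form
J =
  [-4,  1,  0,  0]
  [ 0, -4,  0,  0]
  [ 0,  0, -4,  1]
  [ 0,  0,  0, -4]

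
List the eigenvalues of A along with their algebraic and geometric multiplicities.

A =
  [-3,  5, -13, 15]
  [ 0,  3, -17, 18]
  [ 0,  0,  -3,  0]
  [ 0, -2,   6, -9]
λ = -3: alg = 4, geom = 2

Step 1 — factor the characteristic polynomial to read off the algebraic multiplicities:
  χ_A(x) = (x + 3)^4

Step 2 — compute geometric multiplicities via the rank-nullity identity g(λ) = n − rank(A − λI):
  rank(A − (-3)·I) = 2, so dim ker(A − (-3)·I) = n − 2 = 2

Summary:
  λ = -3: algebraic multiplicity = 4, geometric multiplicity = 2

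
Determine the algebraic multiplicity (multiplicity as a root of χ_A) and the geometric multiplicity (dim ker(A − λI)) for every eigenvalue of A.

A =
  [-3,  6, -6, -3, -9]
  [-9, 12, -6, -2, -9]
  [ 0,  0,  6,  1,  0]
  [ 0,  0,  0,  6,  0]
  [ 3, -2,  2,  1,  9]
λ = 6: alg = 5, geom = 3

Step 1 — factor the characteristic polynomial to read off the algebraic multiplicities:
  χ_A(x) = (x - 6)^5

Step 2 — compute geometric multiplicities via the rank-nullity identity g(λ) = n − rank(A − λI):
  rank(A − (6)·I) = 2, so dim ker(A − (6)·I) = n − 2 = 3

Summary:
  λ = 6: algebraic multiplicity = 5, geometric multiplicity = 3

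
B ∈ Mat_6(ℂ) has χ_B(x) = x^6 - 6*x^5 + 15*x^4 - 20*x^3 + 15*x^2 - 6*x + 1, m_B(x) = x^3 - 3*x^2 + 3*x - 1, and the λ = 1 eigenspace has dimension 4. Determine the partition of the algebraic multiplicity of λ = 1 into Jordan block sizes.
Block sizes for λ = 1: [3, 1, 1, 1]

Step 1 — from the characteristic polynomial, algebraic multiplicity of λ = 1 is 6. From dim ker(B − (1)·I) = 4, there are exactly 4 Jordan blocks for λ = 1.
Step 2 — from the minimal polynomial, the factor (x − 1)^3 tells us the largest block for λ = 1 has size 3.
Step 3 — with total size 6, 4 blocks, and largest block 3, the block sizes (in nonincreasing order) are [3, 1, 1, 1].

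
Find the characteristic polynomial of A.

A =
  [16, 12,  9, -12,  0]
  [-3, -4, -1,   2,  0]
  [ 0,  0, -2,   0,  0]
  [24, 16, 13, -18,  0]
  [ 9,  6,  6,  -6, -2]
x^5 + 10*x^4 + 40*x^3 + 80*x^2 + 80*x + 32

Expanding det(x·I − A) (e.g. by cofactor expansion or by noting that A is similar to its Jordan form J, which has the same characteristic polynomial as A) gives
  χ_A(x) = x^5 + 10*x^4 + 40*x^3 + 80*x^2 + 80*x + 32
which factors as (x + 2)^5. The eigenvalues (with algebraic multiplicities) are λ = -2 with multiplicity 5.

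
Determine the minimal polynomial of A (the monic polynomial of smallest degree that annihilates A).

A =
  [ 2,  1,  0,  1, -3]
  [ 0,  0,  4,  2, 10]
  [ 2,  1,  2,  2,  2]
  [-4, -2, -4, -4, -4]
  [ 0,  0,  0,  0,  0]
x^2

The characteristic polynomial is χ_A(x) = x^5, so the eigenvalues are known. The minimal polynomial is
  m_A(x) = Π_λ (x − λ)^{k_λ}
where k_λ is the size of the *largest* Jordan block for λ (equivalently, the smallest k with (A − λI)^k v = 0 for every generalised eigenvector v of λ).

  λ = 0: largest Jordan block has size 2, contributing (x − 0)^2

So m_A(x) = x^2 = x^2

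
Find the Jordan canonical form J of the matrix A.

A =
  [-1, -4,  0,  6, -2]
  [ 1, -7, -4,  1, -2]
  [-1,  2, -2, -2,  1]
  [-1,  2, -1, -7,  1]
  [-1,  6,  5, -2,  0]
J_1(-5) ⊕ J_3(-3) ⊕ J_1(-3)

The characteristic polynomial is
  det(x·I − A) = x^5 + 17*x^4 + 114*x^3 + 378*x^2 + 621*x + 405 = (x + 3)^4*(x + 5)

Eigenvalues and multiplicities (the geometric multiplicity of λ is n − rank(A − λI), which equals the number of Jordan blocks for λ):
  λ = -5: algebraic multiplicity = 1, geometric multiplicity = 1
  λ = -3: algebraic multiplicity = 4, geometric multiplicity = 2

Determining the block sizes for each eigenvalue:
  λ = -5: one block (gm = 1), so the single block has size am = 1 → block sizes [1]
  λ = -3: with am = 4 and gm = 2, the partition is not yet determined (e.g. several partitions of 4 into 2 parts exist). Let N = A − (-3)·I. Computing rank(N^1) = 3, rank(N^2) = 2, rank(N^3) = 1; the number of blocks of size ≥ j is rank(N^{j−1}) − rank(N^j), giving [2, 1, 1]. So we have 1 block(s) of size 3, 1 block(s) of size 1 → block sizes [3, 1]

Assembling the blocks gives a Jordan form
J =
  [-5,  0,  0,  0,  0]
  [ 0, -3,  1,  0,  0]
  [ 0,  0, -3,  1,  0]
  [ 0,  0,  0, -3,  0]
  [ 0,  0,  0,  0, -3]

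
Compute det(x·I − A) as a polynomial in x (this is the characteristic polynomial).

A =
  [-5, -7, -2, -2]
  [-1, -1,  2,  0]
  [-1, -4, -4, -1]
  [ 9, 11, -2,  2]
x^4 + 8*x^3 + 24*x^2 + 32*x + 16

Expanding det(x·I − A) (e.g. by cofactor expansion or by noting that A is similar to its Jordan form J, which has the same characteristic polynomial as A) gives
  χ_A(x) = x^4 + 8*x^3 + 24*x^2 + 32*x + 16
which factors as (x + 2)^4. The eigenvalues (with algebraic multiplicities) are λ = -2 with multiplicity 4.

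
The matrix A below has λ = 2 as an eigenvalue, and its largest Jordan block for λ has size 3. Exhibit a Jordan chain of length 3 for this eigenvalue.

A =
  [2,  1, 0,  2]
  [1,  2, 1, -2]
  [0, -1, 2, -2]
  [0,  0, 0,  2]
A Jordan chain for λ = 2 of length 3:
v_1 = (1, 0, -1, 0)ᵀ
v_2 = (0, 1, 0, 0)ᵀ
v_3 = (1, 0, 0, 0)ᵀ

Let N = A − (2)·I. We want v_3 with N^3 v_3 = 0 but N^2 v_3 ≠ 0; then v_{j-1} := N · v_j for j = 3, …, 2.

Pick v_3 = (1, 0, 0, 0)ᵀ.
Then v_2 = N · v_3 = (0, 1, 0, 0)ᵀ.
Then v_1 = N · v_2 = (1, 0, -1, 0)ᵀ.

Sanity check: (A − (2)·I) v_1 = (0, 0, 0, 0)ᵀ = 0. ✓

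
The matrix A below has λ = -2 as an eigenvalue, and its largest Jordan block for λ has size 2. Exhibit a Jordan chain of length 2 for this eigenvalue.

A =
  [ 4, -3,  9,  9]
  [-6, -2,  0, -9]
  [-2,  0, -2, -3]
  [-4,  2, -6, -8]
A Jordan chain for λ = -2 of length 2:
v_1 = (6, -6, -2, -4)ᵀ
v_2 = (1, 0, 0, 0)ᵀ

Let N = A − (-2)·I. We want v_2 with N^2 v_2 = 0 but N^1 v_2 ≠ 0; then v_{j-1} := N · v_j for j = 2, …, 2.

Pick v_2 = (1, 0, 0, 0)ᵀ.
Then v_1 = N · v_2 = (6, -6, -2, -4)ᵀ.

Sanity check: (A − (-2)·I) v_1 = (0, 0, 0, 0)ᵀ = 0. ✓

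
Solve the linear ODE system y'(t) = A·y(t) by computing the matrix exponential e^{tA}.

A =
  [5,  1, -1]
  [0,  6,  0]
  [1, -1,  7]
e^{tA} =
  [-t*exp(6*t) + exp(6*t), t*exp(6*t), -t*exp(6*t)]
  [0, exp(6*t), 0]
  [t*exp(6*t), -t*exp(6*t), t*exp(6*t) + exp(6*t)]

Strategy: write A = P · J · P⁻¹ where J is a Jordan canonical form, so e^{tA} = P · e^{tJ} · P⁻¹, and e^{tJ} can be computed block-by-block.

A has Jordan form
J =
  [6, 1, 0]
  [0, 6, 0]
  [0, 0, 6]
(up to reordering of blocks).

Per-block formulas:
  For a 1×1 block at λ = 6: exp(t · [6]) = [e^(6t)].
  For a 2×2 Jordan block J_2(6): exp(t · J_2(6)) = e^(6t)·(I + t·N), where N is the 2×2 nilpotent shift.

After assembling e^{tJ} and conjugating by P, we get:

e^{tA} =
  [-t*exp(6*t) + exp(6*t), t*exp(6*t), -t*exp(6*t)]
  [0, exp(6*t), 0]
  [t*exp(6*t), -t*exp(6*t), t*exp(6*t) + exp(6*t)]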